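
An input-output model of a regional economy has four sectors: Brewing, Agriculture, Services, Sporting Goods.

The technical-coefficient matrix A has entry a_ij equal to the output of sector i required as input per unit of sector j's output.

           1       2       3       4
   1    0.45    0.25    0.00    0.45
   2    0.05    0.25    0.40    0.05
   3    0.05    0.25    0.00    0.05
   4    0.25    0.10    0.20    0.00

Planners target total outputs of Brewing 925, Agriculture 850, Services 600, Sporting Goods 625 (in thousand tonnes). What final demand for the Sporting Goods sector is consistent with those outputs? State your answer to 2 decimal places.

d_4 = 188.75

I − A =
  [   0.55    -0.25     0.00    -0.45]
  [  -0.05     0.75    -0.40    -0.05]
  [  -0.05    -0.25     1.00    -0.05]
  [  -0.25    -0.10    -0.20     1.00]
d = (I − A) x:
  d_1 = (+0.55)·925 + (-0.25)·850 + (+0.00)·600 + (-0.45)·625 = 15.00
  d_2 = (-0.05)·925 + (+0.75)·850 + (-0.40)·600 + (-0.05)·625 = 320.00
  d_3 = (-0.05)·925 + (-0.25)·850 + (+1.00)·600 + (-0.05)·625 = 310.00
  d_4 = (-0.25)·925 + (-0.10)·850 + (-0.20)·600 + (+1.00)·625 = 188.75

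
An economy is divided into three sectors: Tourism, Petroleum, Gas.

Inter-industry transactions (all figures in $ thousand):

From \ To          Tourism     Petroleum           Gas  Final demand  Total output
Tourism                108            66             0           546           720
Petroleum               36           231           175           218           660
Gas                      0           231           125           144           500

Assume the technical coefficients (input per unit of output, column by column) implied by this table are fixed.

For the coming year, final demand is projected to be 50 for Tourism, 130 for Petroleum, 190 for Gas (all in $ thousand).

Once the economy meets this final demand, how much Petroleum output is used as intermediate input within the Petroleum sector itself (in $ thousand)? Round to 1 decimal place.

Technical coefficients a_ij = z_ij / X_j:
  a_11 = 108/720 = 0.15, a_21 = 36/720 = 0.05, a_31 = 0/720 = 0.00
  a_12 = 66/660 = 0.10, a_22 = 231/660 = 0.35, a_32 = 231/660 = 0.35
  a_13 = 0/500 = 0.00, a_23 = 175/500 = 0.35, a_33 = 125/500 = 0.25
I − A =
  [   0.85    -0.10     0.00]
  [  -0.05     0.65    -0.35]
  [   0.00    -0.35     0.75]
Cofactors of I−A, C_ij = (−1)^(i+j)·(minor ij) (rows/columns in the sector order above):
  C_11 = (0.65)(0.75) − (-0.35)(-0.35) = 0.3650
  C_12 = −[(-0.05)(0.75) − (-0.35)(0.00)] = 0.0375
  C_13 = (-0.05)(-0.35) − (0.65)(0.00) = 0.0175
  C_21 = −[(-0.10)(0.75) − (0.00)(-0.35)] = 0.0750
  C_22 = (0.85)(0.75) − (0.00)(0.00) = 0.6375
  C_23 = −[(0.85)(-0.35) − (-0.10)(0.00)] = 0.2975
  C_31 = (-0.10)(-0.35) − (0.00)(0.65) = 0.0350
  C_32 = −[(0.85)(-0.35) − (0.00)(-0.05)] = 0.2975
  C_33 = (0.85)(0.65) − (-0.10)(-0.05) = 0.5475
det(I−A) = Σ_j (I−A)_1j·C_1j = (0.85)(0.3650) + (-0.10)(0.0375) + (0.00)(0.0175) = 0.3065
adj(I−A) = Cᵀ =
  [ 0.3650   0.0750   0.0350]
  [ 0.0375   0.6375   0.2975]
  [ 0.0175   0.2975   0.5475]
(I − A)⁻¹ = adj(I−A) / det(I−A) ≈
  [   1.1909     0.2447     0.1142]
  [   0.1223     2.0799     0.9706]
  [   0.0571     0.9706     1.7863]
First solve x = (I − A)⁻¹ d = adj(I−A)·d / det(I−A); in particular x_2 = (0.0375·50 + 0.6375·130 + 0.2975·190) / 0.3065 = 141.275 / 0.3065 ≈ 460.930.
Intermediate flow from 2 to 2: z_22 = a_22 · x_2 = 0.35 × 141.275 / 0.3065 = 49.44625 / 0.3065 ≈ 161.3.

z_22 = 161.3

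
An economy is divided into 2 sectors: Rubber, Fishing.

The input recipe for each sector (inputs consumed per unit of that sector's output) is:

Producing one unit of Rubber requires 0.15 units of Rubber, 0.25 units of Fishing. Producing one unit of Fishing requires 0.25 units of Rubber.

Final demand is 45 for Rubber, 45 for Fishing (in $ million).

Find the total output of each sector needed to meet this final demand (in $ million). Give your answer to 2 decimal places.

x_1 = 71.43, x_2 = 62.86

I − A =
  [   0.85    -0.25]
  [  -0.25     1.00]
det(I−A) = (0.85)(1.00) − (-0.25)(-0.25) = 0.7875
adj(I−A) = [[1.00, 0.25], [0.25, 0.85]]
(I − A)⁻¹ = adj(I−A) / det(I−A) ≈
  [   1.2698     0.3175]
  [   0.3175     1.0794]
x = (I − A)⁻¹ d = adj(I−A)·d / det(I−A), with det(I−A) = 0.7875:
  x_1 = (1.00·45 + 0.25·45) / 0.7875 = 56.25 / 0.7875 ≈ 71.43
  x_2 = (0.25·45 + 0.85·45) / 0.7875 = 49.50 / 0.7875 ≈ 62.86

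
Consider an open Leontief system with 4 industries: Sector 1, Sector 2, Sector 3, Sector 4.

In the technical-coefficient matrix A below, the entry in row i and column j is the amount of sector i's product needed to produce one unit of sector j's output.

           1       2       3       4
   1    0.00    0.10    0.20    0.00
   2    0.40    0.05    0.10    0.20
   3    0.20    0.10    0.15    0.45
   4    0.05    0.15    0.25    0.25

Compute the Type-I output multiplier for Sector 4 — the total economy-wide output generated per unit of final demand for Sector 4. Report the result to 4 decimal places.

m_4 = 3.8913

I − A =
  [   1.00    -0.10    -0.20     0.00]
  [  -0.40     0.95    -0.10    -0.20]
  [  -0.20    -0.10     0.85    -0.45]
  [  -0.05    -0.15    -0.25     0.75]
Compute the cofactors C_ij = (−1)^(i+j)·(3×3 minor ij) of I−A; the adjugate is their transpose:
adj(I−A) = Cᵀ =
  [ 0.454000   0.081000   0.149000   0.111000]
  [ 0.245750   0.490500   0.187000   0.243000]
  [ 0.215875   0.159750   0.651500   0.433500]
  [ 0.151375   0.156750   0.264500   0.715500]
det(I−A) = Σ_j (I−A)_1j·C_1j = (1.00)(0.454000) + (-0.10)(0.245750) + (-0.20)(0.215875) + (0.00)(0.151375) = 0.38625
(I − A)⁻¹ = adj(I−A) / det(I−A) ≈
  [   1.17540     0.20971     0.38576     0.28738]
  [   0.63625     1.26990     0.48414     0.62913]
  [   0.55890     0.41359     1.68673     1.12233]
  [   0.39191     0.40583     0.68479     1.85243]
The output multiplier for sector j is the column-j sum of the Leontief inverse (I − A)⁻¹ = adj(I−A) / det(I−A).
Column 4 of adj(I−A): (0.111000, 0.243000, 0.433500, 0.715500); det(I−A) = 0.38625.
m_4 = (0.111000 + 0.243000 + 0.433500 + 0.715500) / 0.38625 = 1.503 / 0.38625 ≈ 3.8913.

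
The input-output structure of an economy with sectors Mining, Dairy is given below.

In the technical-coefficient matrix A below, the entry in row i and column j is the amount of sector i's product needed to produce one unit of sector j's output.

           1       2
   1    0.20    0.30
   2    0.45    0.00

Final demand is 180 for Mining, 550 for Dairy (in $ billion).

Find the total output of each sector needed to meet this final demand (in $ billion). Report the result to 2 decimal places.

x_1 = 518.80, x_2 = 783.46

I − A =
  [   0.80    -0.30]
  [  -0.45     1.00]
det(I−A) = (0.80)(1.00) − (-0.30)(-0.45) = 0.6650
adj(I−A) = [[1.00, 0.30], [0.45, 0.80]]
(I − A)⁻¹ = adj(I−A) / det(I−A) ≈
  [   1.5038     0.4511]
  [   0.6767     1.2030]
x = (I − A)⁻¹ d = adj(I−A)·d / det(I−A), with det(I−A) = 0.6650:
  x_1 = (1.00·180 + 0.30·550) / 0.6650 = 345.00 / 0.6650 ≈ 518.80
  x_2 = (0.45·180 + 0.80·550) / 0.6650 = 521.00 / 0.6650 ≈ 783.46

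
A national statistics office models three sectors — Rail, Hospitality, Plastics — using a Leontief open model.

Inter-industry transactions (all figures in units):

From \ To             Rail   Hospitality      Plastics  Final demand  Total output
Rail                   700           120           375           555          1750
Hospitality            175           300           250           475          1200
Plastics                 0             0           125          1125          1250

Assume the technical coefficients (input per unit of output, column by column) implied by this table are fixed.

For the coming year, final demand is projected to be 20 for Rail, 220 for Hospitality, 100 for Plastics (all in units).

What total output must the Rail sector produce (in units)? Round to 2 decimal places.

Technical coefficients a_ij = z_ij / X_j:
  a_RR = 700/1750 = 0.40, a_HR = 175/1750 = 0.10, a_PR = 0/1750 = 0.00
  a_RH = 120/1200 = 0.10, a_HH = 300/1200 = 0.25, a_PH = 0/1200 = 0.00
  a_RP = 375/1250 = 0.30, a_HP = 250/1250 = 0.20, a_PP = 125/1250 = 0.10
I − A =
  [   0.60    -0.10    -0.30]
  [  -0.10     0.75    -0.20]
  [   0.00     0.00     0.90]
Cofactors of I−A, C_ij = (−1)^(i+j)·(minor ij) (rows/columns in the sector order above):
  C_11 = (0.75)(0.90) − (-0.20)(0.00) = 0.6750
  C_12 = −[(-0.10)(0.90) − (-0.20)(0.00)] = 0.0900
  C_13 = (-0.10)(0.00) − (0.75)(0.00) = 0.0000
  C_21 = −[(-0.10)(0.90) − (-0.30)(0.00)] = 0.0900
  C_22 = (0.60)(0.90) − (-0.30)(0.00) = 0.5400
  C_23 = −[(0.60)(0.00) − (-0.10)(0.00)] = 0.0000
  C_31 = (-0.10)(-0.20) − (-0.30)(0.75) = 0.2450
  C_32 = −[(0.60)(-0.20) − (-0.30)(-0.10)] = 0.1500
  C_33 = (0.60)(0.75) − (-0.10)(-0.10) = 0.4400
det(I−A) = Σ_j (I−A)_1j·C_1j = (0.60)(0.6750) + (-0.10)(0.0900) + (-0.30)(0.0000) = 0.3960
adj(I−A) = Cᵀ =
  [ 0.6750   0.0900   0.2450]
  [ 0.0900   0.5400   0.1500]
  [ 0.0000   0.0000   0.4400]
(I − A)⁻¹ = adj(I−A) / det(I−A) ≈
  [   1.7045     0.2273     0.6187]
  [   0.2273     1.3636     0.3788]
  [   0.0000     0.0000     1.1111]
x = (I − A)⁻¹ d = adj(I−A)·d / det(I−A), with det(I−A) = 0.3960:
  x_R = (0.6750·20 + 0.0900·220 + 0.2450·100) / 0.3960 = 57.80 / 0.3960 ≈ 145.96
  x_H = (0.0900·20 + 0.5400·220 + 0.1500·100) / 0.3960 = 135.60 / 0.3960 ≈ 342.42
  x_P = (0.0000·20 + 0.0000·220 + 0.4400·100) / 0.3960 = 44.00 / 0.3960 ≈ 111.11

x_R = 145.96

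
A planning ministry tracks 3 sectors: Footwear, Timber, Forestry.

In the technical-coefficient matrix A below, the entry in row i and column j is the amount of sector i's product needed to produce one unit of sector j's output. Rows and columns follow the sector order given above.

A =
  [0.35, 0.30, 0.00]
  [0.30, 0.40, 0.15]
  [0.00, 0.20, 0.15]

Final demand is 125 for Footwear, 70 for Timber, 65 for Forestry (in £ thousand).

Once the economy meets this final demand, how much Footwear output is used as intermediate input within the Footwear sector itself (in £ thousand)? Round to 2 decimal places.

z_11 = 120.05

I − A =
  [   0.65    -0.30     0.00]
  [  -0.30     0.60    -0.15]
  [   0.00    -0.20     0.85]
Cofactors of I−A, C_ij = (−1)^(i+j)·(minor ij) (rows/columns in the sector order above):
  C_11 = (0.60)(0.85) − (-0.15)(-0.20) = 0.4800
  C_12 = −[(-0.30)(0.85) − (-0.15)(0.00)] = 0.2550
  C_13 = (-0.30)(-0.20) − (0.60)(0.00) = 0.0600
  C_21 = −[(-0.30)(0.85) − (0.00)(-0.20)] = 0.2550
  C_22 = (0.65)(0.85) − (0.00)(0.00) = 0.5525
  C_23 = −[(0.65)(-0.20) − (-0.30)(0.00)] = 0.1300
  C_31 = (-0.30)(-0.15) − (0.00)(0.60) = 0.0450
  C_32 = −[(0.65)(-0.15) − (0.00)(-0.30)] = 0.0975
  C_33 = (0.65)(0.60) − (-0.30)(-0.30) = 0.3000
det(I−A) = Σ_j (I−A)_1j·C_1j = (0.65)(0.4800) + (-0.30)(0.2550) + (0.00)(0.0600) = 0.2355
adj(I−A) = Cᵀ =
  [ 0.4800   0.2550   0.0450]
  [ 0.2550   0.5525   0.0975]
  [ 0.0600   0.1300   0.3000]
(I − A)⁻¹ = adj(I−A) / det(I−A) ≈
  [   2.0382     1.0828     0.1911]
  [   1.0828     2.3461     0.4140]
  [   0.2548     0.5520     1.2739]
First solve x = (I − A)⁻¹ d = adj(I−A)·d / det(I−A); in particular x_1 = (0.4800·125 + 0.2550·70 + 0.0450·65) / 0.2355 = 80.775 / 0.2355 ≈ 342.9936.
Intermediate flow from 1 to 1: z_11 = a_11 · x_1 = 0.35 × 80.775 / 0.2355 = 28.27125 / 0.2355 ≈ 120.05.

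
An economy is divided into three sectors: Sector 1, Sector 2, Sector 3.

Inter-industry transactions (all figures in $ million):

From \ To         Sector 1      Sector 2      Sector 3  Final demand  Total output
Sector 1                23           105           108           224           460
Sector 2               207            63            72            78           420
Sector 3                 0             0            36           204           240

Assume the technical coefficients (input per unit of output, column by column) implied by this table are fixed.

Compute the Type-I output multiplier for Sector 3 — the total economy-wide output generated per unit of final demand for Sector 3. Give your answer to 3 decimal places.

m_3 = 2.776

Technical coefficients a_ij = z_ij / X_j:
  a_11 = 23/460 = 0.05, a_21 = 207/460 = 0.45, a_31 = 0/460 = 0.00
  a_12 = 105/420 = 0.25, a_22 = 63/420 = 0.15, a_32 = 0/420 = 0.00
  a_13 = 108/240 = 0.45, a_23 = 72/240 = 0.30, a_33 = 36/240 = 0.15
I − A =
  [   0.95    -0.25    -0.45]
  [  -0.45     0.85    -0.30]
  [   0.00     0.00     0.85]
Cofactors of I−A, C_ij = (−1)^(i+j)·(minor ij) (rows/columns in the sector order above):
  C_11 = (0.85)(0.85) − (-0.30)(0.00) = 0.7225
  C_12 = −[(-0.45)(0.85) − (-0.30)(0.00)] = 0.3825
  C_13 = (-0.45)(0.00) − (0.85)(0.00) = 0.0000
  C_21 = −[(-0.25)(0.85) − (-0.45)(0.00)] = 0.2125
  C_22 = (0.95)(0.85) − (-0.45)(0.00) = 0.8075
  C_23 = −[(0.95)(0.00) − (-0.25)(0.00)] = 0.0000
  C_31 = (-0.25)(-0.30) − (-0.45)(0.85) = 0.4575
  C_32 = −[(0.95)(-0.30) − (-0.45)(-0.45)] = 0.4875
  C_33 = (0.95)(0.85) − (-0.25)(-0.45) = 0.6950
det(I−A) = Σ_j (I−A)_1j·C_1j = (0.95)(0.7225) + (-0.25)(0.3825) + (-0.45)(0.0000) = 0.59075
adj(I−A) = Cᵀ =
  [ 0.7225   0.2125   0.4575]
  [ 0.3825   0.8075   0.4875]
  [ 0.0000   0.0000   0.6950]
(I − A)⁻¹ = adj(I−A) / det(I−A) ≈
  [   1.2230     0.3597     0.7744]
  [   0.6475     1.3669     0.8252]
  [   0.0000     0.0000     1.1765]
The output multiplier for sector j is the column-j sum of the Leontief inverse (I − A)⁻¹ = adj(I−A) / det(I−A).
Column 3 of adj(I−A): (0.4575, 0.4875, 0.6950); det(I−A) = 0.59075.
m_3 = (0.4575 + 0.4875 + 0.6950) / 0.59075 = 1.64 / 0.59075 ≈ 2.776.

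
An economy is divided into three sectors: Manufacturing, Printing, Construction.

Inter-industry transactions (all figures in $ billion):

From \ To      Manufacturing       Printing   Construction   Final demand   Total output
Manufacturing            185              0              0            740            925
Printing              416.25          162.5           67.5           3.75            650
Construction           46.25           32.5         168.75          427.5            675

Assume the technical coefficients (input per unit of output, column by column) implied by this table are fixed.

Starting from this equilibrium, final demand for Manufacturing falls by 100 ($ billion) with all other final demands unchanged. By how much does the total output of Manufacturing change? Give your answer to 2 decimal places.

Technical coefficients a_ij = z_ij / X_j:
  a_11 = 185/925 = 0.20, a_21 = 416.25/925 = 0.45, a_31 = 46.25/925 = 0.05
  a_12 = 0/650 = 0.00, a_22 = 162.5/650 = 0.25, a_32 = 32.5/650 = 0.05
  a_13 = 0/675 = 0.00, a_23 = 67.5/675 = 0.10, a_33 = 168.75/675 = 0.25
I − A =
  [   0.80     0.00     0.00]
  [  -0.45     0.75    -0.10]
  [  -0.05    -0.05     0.75]
Cofactors of I−A, C_ij = (−1)^(i+j)·(minor ij) (rows/columns in the sector order above):
  C_11 = (0.75)(0.75) − (-0.10)(-0.05) = 0.5575
  C_12 = −[(-0.45)(0.75) − (-0.10)(-0.05)] = 0.3425
  C_13 = (-0.45)(-0.05) − (0.75)(-0.05) = 0.0600
  C_21 = −[(0.00)(0.75) − (0.00)(-0.05)] = 0.0000
  C_22 = (0.80)(0.75) − (0.00)(-0.05) = 0.6000
  C_23 = −[(0.80)(-0.05) − (0.00)(-0.05)] = 0.0400
  C_31 = (0.00)(-0.10) − (0.00)(0.75) = 0.0000
  C_32 = −[(0.80)(-0.10) − (0.00)(-0.45)] = 0.0800
  C_33 = (0.80)(0.75) − (0.00)(-0.45) = 0.6000
det(I−A) = Σ_j (I−A)_1j·C_1j = (0.80)(0.5575) + (0.00)(0.3425) + (0.00)(0.0600) = 0.4460
adj(I−A) = Cᵀ =
  [ 0.5575   0.0000   0.0000]
  [ 0.3425   0.6000   0.0800]
  [ 0.0600   0.0400   0.6000]
(I − A)⁻¹ = adj(I−A) / det(I−A) ≈
  [   1.2500     0.0000     0.0000]
  [   0.7679     1.3453     0.1794]
  [   0.1345     0.0897     1.3453]
Δx = (I − A)⁻¹ Δd with Δd having -100 in the Manufacturing component and 0 elsewhere.
So Δx_1 = L_11 · (-100), where L_11 = adj(I−A)_11 / det(I−A) = 0.5575 / 0.4460.
Δx_1 = 0.5575 × (-100) / 0.4460 = -55.75 / 0.4460 = -125.00.

Δx_1 = -125.00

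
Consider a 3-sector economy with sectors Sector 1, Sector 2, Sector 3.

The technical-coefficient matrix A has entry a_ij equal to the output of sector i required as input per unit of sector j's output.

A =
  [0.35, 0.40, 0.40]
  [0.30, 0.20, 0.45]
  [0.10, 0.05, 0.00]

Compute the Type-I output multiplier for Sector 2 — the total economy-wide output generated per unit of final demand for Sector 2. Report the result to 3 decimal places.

I − A =
  [   0.65    -0.40    -0.40]
  [  -0.30     0.80    -0.45]
  [  -0.10    -0.05     1.00]
Cofactors of I−A, C_ij = (−1)^(i+j)·(minor ij) (rows/columns in the sector order above):
  C_11 = (0.80)(1.00) − (-0.45)(-0.05) = 0.7775
  C_12 = −[(-0.30)(1.00) − (-0.45)(-0.10)] = 0.3450
  C_13 = (-0.30)(-0.05) − (0.80)(-0.10) = 0.0950
  C_21 = −[(-0.40)(1.00) − (-0.40)(-0.05)] = 0.4200
  C_22 = (0.65)(1.00) − (-0.40)(-0.10) = 0.6100
  C_23 = −[(0.65)(-0.05) − (-0.40)(-0.10)] = 0.0725
  C_31 = (-0.40)(-0.45) − (-0.40)(0.80) = 0.5000
  C_32 = −[(0.65)(-0.45) − (-0.40)(-0.30)] = 0.4125
  C_33 = (0.65)(0.80) − (-0.40)(-0.30) = 0.4000
det(I−A) = Σ_j (I−A)_1j·C_1j = (0.65)(0.7775) + (-0.40)(0.3450) + (-0.40)(0.0950) = 0.329375
adj(I−A) = Cᵀ =
  [ 0.7775   0.4200   0.5000]
  [ 0.3450   0.6100   0.4125]
  [ 0.0950   0.0725   0.4000]
(I − A)⁻¹ = adj(I−A) / det(I−A) ≈
  [   2.3605     1.2751     1.5180]
  [   1.0474     1.8520     1.2524]
  [   0.2884     0.2201     1.2144]
The output multiplier for sector j is the column-j sum of the Leontief inverse (I − A)⁻¹ = adj(I−A) / det(I−A).
Column 2 of adj(I−A): (0.4200, 0.6100, 0.0725); det(I−A) = 0.329375.
m_2 = (0.4200 + 0.6100 + 0.0725) / 0.329375 = 1.1025 / 0.329375 ≈ 3.347.

m_2 = 3.347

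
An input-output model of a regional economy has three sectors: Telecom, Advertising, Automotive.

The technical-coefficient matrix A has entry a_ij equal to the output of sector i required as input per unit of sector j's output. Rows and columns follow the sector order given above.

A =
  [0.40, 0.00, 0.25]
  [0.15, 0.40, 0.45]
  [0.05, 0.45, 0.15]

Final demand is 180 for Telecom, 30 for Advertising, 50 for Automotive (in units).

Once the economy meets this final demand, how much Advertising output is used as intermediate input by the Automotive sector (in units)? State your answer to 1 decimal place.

z_23 = 122.7

I − A =
  [   0.60     0.00    -0.25]
  [  -0.15     0.60    -0.45]
  [  -0.05    -0.45     0.85]
Cofactors of I−A, C_ij = (−1)^(i+j)·(minor ij) (rows/columns in the sector order above):
  C_11 = (0.60)(0.85) − (-0.45)(-0.45) = 0.3075
  C_12 = −[(-0.15)(0.85) − (-0.45)(-0.05)] = 0.1500
  C_13 = (-0.15)(-0.45) − (0.60)(-0.05) = 0.0975
  C_21 = −[(0.00)(0.85) − (-0.25)(-0.45)] = 0.1125
  C_22 = (0.60)(0.85) − (-0.25)(-0.05) = 0.4975
  C_23 = −[(0.60)(-0.45) − (0.00)(-0.05)] = 0.2700
  C_31 = (0.00)(-0.45) − (-0.25)(0.60) = 0.1500
  C_32 = −[(0.60)(-0.45) − (-0.25)(-0.15)] = 0.3075
  C_33 = (0.60)(0.60) − (0.00)(-0.15) = 0.3600
det(I−A) = Σ_j (I−A)_1j·C_1j = (0.60)(0.3075) + (0.00)(0.1500) + (-0.25)(0.0975) = 0.160125
adj(I−A) = Cᵀ =
  [ 0.3075   0.1125   0.1500]
  [ 0.1500   0.4975   0.3075]
  [ 0.0975   0.2700   0.3600]
(I − A)⁻¹ = adj(I−A) / det(I−A) ≈
  [   1.9204     0.7026     0.9368]
  [   0.9368     3.1069     1.9204]
  [   0.6089     1.6862     2.2482]
First solve x = (I − A)⁻¹ d = adj(I−A)·d / det(I−A); in particular x_3 = (0.0975·180 + 0.2700·30 + 0.3600·50) / 0.160125 = 43.65 / 0.160125 ≈ 272.600.
Intermediate flow from 2 to 3: z_23 = a_23 · x_3 = 0.45 × 43.65 / 0.160125 = 19.6425 / 0.160125 ≈ 122.7.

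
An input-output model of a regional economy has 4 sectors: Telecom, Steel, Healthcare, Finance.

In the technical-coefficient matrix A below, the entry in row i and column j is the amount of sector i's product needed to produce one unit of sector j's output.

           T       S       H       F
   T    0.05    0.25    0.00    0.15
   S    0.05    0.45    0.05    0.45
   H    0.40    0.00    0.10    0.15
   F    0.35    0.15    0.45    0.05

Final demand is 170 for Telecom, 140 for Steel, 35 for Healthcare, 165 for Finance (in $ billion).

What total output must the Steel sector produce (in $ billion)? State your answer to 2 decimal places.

x_S = 907.02

I − A =
  [   0.95    -0.25     0.00    -0.15]
  [  -0.05     0.55    -0.05    -0.45]
  [  -0.40     0.00     0.90    -0.15]
  [  -0.35    -0.15    -0.45     0.95]
Compute the cofactors C_ij = (−1)^(i+j)·(3×3 minor ij) of I−A; the adjugate is their transpose:
adj(I−A) = Cᵀ =
  [ 0.371250   0.217125   0.100750   0.177375]
  [ 0.283750   0.673875   0.238250   0.401625]
  [ 0.212000   0.138500   0.351000   0.154500]
  [ 0.282000   0.252000   0.241000   0.454000]
det(I−A) = Σ_j (I−A)_1j·C_1j = (0.95)(0.371250) + (-0.25)(0.283750) + (0.00)(0.212000) + (-0.15)(0.282000) = 0.23945
(I − A)⁻¹ = adj(I−A) / det(I−A) ≈
  [   1.5504     0.9068     0.4208     0.7408]
  [   1.1850     2.8143     0.9950     1.6773]
  [   0.8854     0.5784     1.4659     0.6452]
  [   1.1777     1.0524     1.0065     1.8960]
x = (I − A)⁻¹ d = adj(I−A)·d / det(I−A), with det(I−A) = 0.23945:
  x_T = (0.371250·170 + 0.217125·140 + 0.100750·35 + 0.177375·165) / 0.23945 = 126.303125 / 0.23945 ≈ 527.47
  x_S = (0.283750·170 + 0.673875·140 + 0.238250·35 + 0.401625·165) / 0.23945 = 217.186875 / 0.23945 ≈ 907.02
  x_H = (0.212000·170 + 0.138500·140 + 0.351000·35 + 0.154500·165) / 0.23945 = 93.2075 / 0.23945 ≈ 389.26
  x_F = (0.282000·170 + 0.252000·140 + 0.241000·35 + 0.454000·165) / 0.23945 = 166.565 / 0.23945 ≈ 695.61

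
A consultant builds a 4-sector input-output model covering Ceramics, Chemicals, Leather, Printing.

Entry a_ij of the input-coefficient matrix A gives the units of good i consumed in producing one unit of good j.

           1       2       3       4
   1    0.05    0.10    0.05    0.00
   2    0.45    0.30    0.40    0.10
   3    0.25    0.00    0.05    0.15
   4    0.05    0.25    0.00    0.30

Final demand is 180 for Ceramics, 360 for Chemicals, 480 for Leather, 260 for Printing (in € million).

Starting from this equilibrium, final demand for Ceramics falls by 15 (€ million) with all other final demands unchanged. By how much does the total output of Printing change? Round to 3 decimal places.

Δx_4 = -6.865

I − A =
  [   0.95    -0.10    -0.05     0.00]
  [  -0.45     0.70    -0.40    -0.10]
  [  -0.25     0.00     0.95    -0.15]
  [  -0.05    -0.25     0.00     0.70]
Compute the cofactors C_ij = (−1)^(i+j)·(3×3 minor ij) of I−A; the adjugate is their transpose:
adj(I−A) = Cᵀ =
  [ 0.426750   0.068375   0.051250   0.020750]
  [ 0.377000   0.622625   0.282000   0.149375]
  [ 0.138375   0.053875   0.409750   0.095500]
  [ 0.165125   0.227250   0.104375   0.570250]
det(I−A) = Σ_j (I−A)_1j·C_1j = (0.95)(0.426750) + (-0.10)(0.377000) + (-0.05)(0.138375) + (0.00)(0.165125) = 0.36079375
(I − A)⁻¹ = adj(I−A) / det(I−A) ≈
  [   1.1828     0.1895     0.1420     0.0575]
  [   1.0449     1.7257     0.7816     0.4140]
  [   0.3835     0.1493     1.1357     0.2647]
  [   0.4577     0.6299     0.2893     1.5805]
Δx = (I − A)⁻¹ Δd with Δd having -15 in the Ceramics component and 0 elsewhere.
So Δx_4 = L_41 · (-15), where L_41 = adj(I−A)_41 / det(I−A) = 0.165125 / 0.36079375.
Δx_4 = 0.165125 × (-15) / 0.36079375 = -2.476875 / 0.36079375 ≈ -6.865.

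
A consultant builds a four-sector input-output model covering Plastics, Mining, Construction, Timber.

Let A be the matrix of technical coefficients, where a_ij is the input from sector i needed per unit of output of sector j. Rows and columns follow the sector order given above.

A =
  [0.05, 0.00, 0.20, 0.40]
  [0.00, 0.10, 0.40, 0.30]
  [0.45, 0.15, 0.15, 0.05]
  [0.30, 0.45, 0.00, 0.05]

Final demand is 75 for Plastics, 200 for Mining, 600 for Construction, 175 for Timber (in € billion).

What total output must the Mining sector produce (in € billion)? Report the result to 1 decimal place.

I − A =
  [   0.95     0.00    -0.20    -0.40]
  [   0.00     0.90    -0.40    -0.30]
  [  -0.45    -0.15     0.85    -0.05]
  [  -0.30    -0.45     0.00     0.95]
Compute the cofactors C_ij = (−1)^(i+j)·(3×3 minor ij) of I−A; the adjugate is their transpose:
adj(I−A) = Cᵀ =
  [ 0.546000   0.186000   0.216000   0.300000]
  [ 0.253500   0.576625   0.331000   0.306250]
  [ 0.351000   0.219750   0.576000   0.247500]
  [ 0.292500   0.331875   0.225000   0.588750]
det(I−A) = Σ_j (I−A)_1j·C_1j = (0.95)(0.546000) + (0.00)(0.253500) + (-0.20)(0.351000) + (-0.40)(0.292500) = 0.3315
(I − A)⁻¹ = adj(I−A) / det(I−A) ≈
  [   1.6471     0.5611     0.6516     0.9050]
  [   0.7647     1.7394     0.9985     0.9238]
  [   1.0588     0.6629     1.7376     0.7466]
  [   0.8824     1.0011     0.6787     1.7760]
x = (I − A)⁻¹ d = adj(I−A)·d / det(I−A), with det(I−A) = 0.3315:
  x_1 = (0.546000·75 + 0.186000·200 + 0.216000·600 + 0.300000·175) / 0.3315 = 260.25 / 0.3315 ≈ 785.1
  x_2 = (0.253500·75 + 0.576625·200 + 0.331000·600 + 0.306250·175) / 0.3315 = 386.53125 / 0.3315 ≈ 1166.0
  x_3 = (0.351000·75 + 0.219750·200 + 0.576000·600 + 0.247500·175) / 0.3315 = 459.1875 / 0.3315 ≈ 1385.2
  x_4 = (0.292500·75 + 0.331875·200 + 0.225000·600 + 0.588750·175) / 0.3315 = 326.34375 / 0.3315 ≈ 984.4

x_2 = 1166.0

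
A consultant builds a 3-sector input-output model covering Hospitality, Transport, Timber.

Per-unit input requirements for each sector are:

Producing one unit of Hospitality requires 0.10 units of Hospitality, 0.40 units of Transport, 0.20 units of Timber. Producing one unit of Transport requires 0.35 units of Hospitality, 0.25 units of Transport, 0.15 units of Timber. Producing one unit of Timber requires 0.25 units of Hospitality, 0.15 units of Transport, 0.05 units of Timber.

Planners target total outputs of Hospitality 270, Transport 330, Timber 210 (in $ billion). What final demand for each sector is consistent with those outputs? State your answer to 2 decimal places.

I − A =
  [   0.90    -0.35    -0.25]
  [  -0.40     0.75    -0.15]
  [  -0.20    -0.15     0.95]
d = (I − A) x:
  d_1 = (+0.90)·270 + (-0.35)·330 + (-0.25)·210 = 75.00
  d_2 = (-0.40)·270 + (+0.75)·330 + (-0.15)·210 = 108.00
  d_3 = (-0.20)·270 + (-0.15)·330 + (+0.95)·210 = 96.00

d_1 = 75.00, d_2 = 108.00, d_3 = 96.00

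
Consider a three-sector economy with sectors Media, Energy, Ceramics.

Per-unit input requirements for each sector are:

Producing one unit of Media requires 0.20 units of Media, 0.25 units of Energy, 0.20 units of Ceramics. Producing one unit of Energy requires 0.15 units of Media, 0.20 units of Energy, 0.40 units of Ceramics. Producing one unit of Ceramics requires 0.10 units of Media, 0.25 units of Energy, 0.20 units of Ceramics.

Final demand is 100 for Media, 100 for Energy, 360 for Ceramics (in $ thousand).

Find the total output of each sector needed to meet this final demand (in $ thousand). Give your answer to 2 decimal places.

I − A =
  [   0.80    -0.15    -0.10]
  [  -0.25     0.80    -0.25]
  [  -0.20    -0.40     0.80]
Cofactors of I−A, C_ij = (−1)^(i+j)·(minor ij) (rows/columns in the sector order above):
  C_11 = (0.80)(0.80) − (-0.25)(-0.40) = 0.5400
  C_12 = −[(-0.25)(0.80) − (-0.25)(-0.20)] = 0.2500
  C_13 = (-0.25)(-0.40) − (0.80)(-0.20) = 0.2600
  C_21 = −[(-0.15)(0.80) − (-0.10)(-0.40)] = 0.1600
  C_22 = (0.80)(0.80) − (-0.10)(-0.20) = 0.6200
  C_23 = −[(0.80)(-0.40) − (-0.15)(-0.20)] = 0.3500
  C_31 = (-0.15)(-0.25) − (-0.10)(0.80) = 0.1175
  C_32 = −[(0.80)(-0.25) − (-0.10)(-0.25)] = 0.2250
  C_33 = (0.80)(0.80) − (-0.15)(-0.25) = 0.6025
det(I−A) = Σ_j (I−A)_1j·C_1j = (0.80)(0.5400) + (-0.15)(0.2500) + (-0.10)(0.2600) = 0.3685
adj(I−A) = Cᵀ =
  [ 0.5400   0.1600   0.1175]
  [ 0.2500   0.6200   0.2250]
  [ 0.2600   0.3500   0.6025]
(I − A)⁻¹ = adj(I−A) / det(I−A) ≈
  [   1.4654     0.4342     0.3189]
  [   0.6784     1.6825     0.6106]
  [   0.7056     0.9498     1.6350]
x = (I − A)⁻¹ d = adj(I−A)·d / det(I−A), with det(I−A) = 0.3685:
  x_1 = (0.5400·100 + 0.1600·100 + 0.1175·360) / 0.3685 = 112.30 / 0.3685 ≈ 304.75
  x_2 = (0.2500·100 + 0.6200·100 + 0.2250·360) / 0.3685 = 168.00 / 0.3685 ≈ 455.90
  x_3 = (0.2600·100 + 0.3500·100 + 0.6025·360) / 0.3685 = 277.90 / 0.3685 ≈ 754.14

x_1 = 304.75, x_2 = 455.90, x_3 = 754.14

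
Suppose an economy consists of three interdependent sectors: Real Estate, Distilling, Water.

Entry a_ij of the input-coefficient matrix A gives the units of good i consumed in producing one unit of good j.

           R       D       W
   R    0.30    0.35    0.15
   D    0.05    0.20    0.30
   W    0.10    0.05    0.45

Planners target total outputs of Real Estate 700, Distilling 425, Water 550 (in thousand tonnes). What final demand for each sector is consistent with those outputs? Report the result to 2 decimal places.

I − A =
  [   0.70    -0.35    -0.15]
  [  -0.05     0.80    -0.30]
  [  -0.10    -0.05     0.55]
d = (I − A) x:
  d_R = (+0.70)·700 + (-0.35)·425 + (-0.15)·550 = 258.75
  d_D = (-0.05)·700 + (+0.80)·425 + (-0.30)·550 = 140.00
  d_W = (-0.10)·700 + (-0.05)·425 + (+0.55)·550 = 211.25

d_R = 258.75, d_D = 140.00, d_W = 211.25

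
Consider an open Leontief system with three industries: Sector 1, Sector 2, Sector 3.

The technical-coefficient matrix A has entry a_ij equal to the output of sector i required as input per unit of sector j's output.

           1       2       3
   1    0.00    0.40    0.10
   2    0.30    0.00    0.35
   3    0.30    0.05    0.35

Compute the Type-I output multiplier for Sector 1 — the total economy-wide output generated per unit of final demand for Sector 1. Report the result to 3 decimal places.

m_1 = 2.594

I − A =
  [   1.00    -0.40    -0.10]
  [  -0.30     1.00    -0.35]
  [  -0.30    -0.05     0.65]
Cofactors of I−A, C_ij = (−1)^(i+j)·(minor ij) (rows/columns in the sector order above):
  C_11 = (1.00)(0.65) − (-0.35)(-0.05) = 0.6325
  C_12 = −[(-0.30)(0.65) − (-0.35)(-0.30)] = 0.3000
  C_13 = (-0.30)(-0.05) − (1.00)(-0.30) = 0.3150
  C_21 = −[(-0.40)(0.65) − (-0.10)(-0.05)] = 0.2650
  C_22 = (1.00)(0.65) − (-0.10)(-0.30) = 0.6200
  C_23 = −[(1.00)(-0.05) − (-0.40)(-0.30)] = 0.1700
  C_31 = (-0.40)(-0.35) − (-0.10)(1.00) = 0.2400
  C_32 = −[(1.00)(-0.35) − (-0.10)(-0.30)] = 0.3800
  C_33 = (1.00)(1.00) − (-0.40)(-0.30) = 0.8800
det(I−A) = Σ_j (I−A)_1j·C_1j = (1.00)(0.6325) + (-0.40)(0.3000) + (-0.10)(0.3150) = 0.4810
adj(I−A) = Cᵀ =
  [ 0.6325   0.2650   0.2400]
  [ 0.3000   0.6200   0.3800]
  [ 0.3150   0.1700   0.8800]
(I − A)⁻¹ = adj(I−A) / det(I−A) ≈
  [   1.3150     0.5509     0.4990]
  [   0.6237     1.2890     0.7900]
  [   0.6549     0.3534     1.8295]
The output multiplier for sector j is the column-j sum of the Leontief inverse (I − A)⁻¹ = adj(I−A) / det(I−A).
Column 1 of adj(I−A): (0.6325, 0.3000, 0.3150); det(I−A) = 0.4810.
m_1 = (0.6325 + 0.3000 + 0.3150) / 0.4810 = 1.2475 / 0.4810 ≈ 2.594.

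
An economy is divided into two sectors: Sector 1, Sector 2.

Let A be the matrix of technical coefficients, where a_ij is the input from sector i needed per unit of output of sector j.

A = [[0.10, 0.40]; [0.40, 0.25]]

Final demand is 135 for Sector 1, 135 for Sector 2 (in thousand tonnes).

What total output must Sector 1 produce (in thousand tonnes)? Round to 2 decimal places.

x_1 = 301.46

I − A =
  [   0.90    -0.40]
  [  -0.40     0.75]
det(I−A) = (0.90)(0.75) − (-0.40)(-0.40) = 0.5150
adj(I−A) = [[0.75, 0.40], [0.40, 0.90]]
(I − A)⁻¹ = adj(I−A) / det(I−A) ≈
  [   1.4563     0.7767]
  [   0.7767     1.7476]
x = (I − A)⁻¹ d = adj(I−A)·d / det(I−A), with det(I−A) = 0.5150:
  x_1 = (0.75·135 + 0.40·135) / 0.5150 = 155.25 / 0.5150 ≈ 301.46
  x_2 = (0.40·135 + 0.90·135) / 0.5150 = 175.50 / 0.5150 ≈ 340.78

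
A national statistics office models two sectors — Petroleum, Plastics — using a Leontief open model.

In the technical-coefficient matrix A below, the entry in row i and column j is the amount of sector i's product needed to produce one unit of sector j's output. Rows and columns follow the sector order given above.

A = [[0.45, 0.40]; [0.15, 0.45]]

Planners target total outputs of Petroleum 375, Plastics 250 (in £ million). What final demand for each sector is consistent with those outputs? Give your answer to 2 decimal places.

d_1 = 106.25, d_2 = 81.25

I − A =
  [   0.55    -0.40]
  [  -0.15     0.55]
d = (I − A) x:
  d_1 = (+0.55)·375 + (-0.40)·250 = 106.25
  d_2 = (-0.15)·375 + (+0.55)·250 = 81.25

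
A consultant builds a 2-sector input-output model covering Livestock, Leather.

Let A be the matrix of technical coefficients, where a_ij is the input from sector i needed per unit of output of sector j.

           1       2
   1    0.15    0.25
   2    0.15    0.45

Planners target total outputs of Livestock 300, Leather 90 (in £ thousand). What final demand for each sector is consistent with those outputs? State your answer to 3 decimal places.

d_1 = 232.500, d_2 = 4.500

I − A =
  [   0.85    -0.25]
  [  -0.15     0.55]
d = (I − A) x:
  d_1 = (+0.85)·300 + (-0.25)·90 = 232.500
  d_2 = (-0.15)·300 + (+0.55)·90 = 4.500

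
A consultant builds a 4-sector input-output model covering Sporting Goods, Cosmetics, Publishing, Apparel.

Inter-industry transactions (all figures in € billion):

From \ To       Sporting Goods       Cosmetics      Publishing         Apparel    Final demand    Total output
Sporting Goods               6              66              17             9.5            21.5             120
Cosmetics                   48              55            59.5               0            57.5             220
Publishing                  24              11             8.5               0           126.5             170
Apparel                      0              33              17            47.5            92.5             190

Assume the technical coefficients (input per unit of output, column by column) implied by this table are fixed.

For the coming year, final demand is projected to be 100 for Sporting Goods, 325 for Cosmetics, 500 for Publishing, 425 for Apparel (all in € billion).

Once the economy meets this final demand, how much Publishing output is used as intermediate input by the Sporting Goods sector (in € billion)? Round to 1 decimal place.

z_31 = 111.8

Technical coefficients a_ij = z_ij / X_j:
  a_11 = 6/120 = 0.05, a_21 = 48/120 = 0.40, a_31 = 24/120 = 0.20, a_41 = 0/120 = 0.00
  a_12 = 66/220 = 0.30, a_22 = 55/220 = 0.25, a_32 = 11/220 = 0.05, a_42 = 33/220 = 0.15
  a_13 = 17/170 = 0.10, a_23 = 59.5/170 = 0.35, a_33 = 8.5/170 = 0.05, a_43 = 17/170 = 0.10
  a_14 = 9.5/190 = 0.05, a_24 = 0/190 = 0.00, a_34 = 0/190 = 0.00, a_44 = 47.5/190 = 0.25
I − A =
  [   0.95    -0.30    -0.10    -0.05]
  [  -0.40     0.75    -0.35     0.00]
  [  -0.20    -0.05     0.95     0.00]
  [   0.00    -0.15    -0.10     0.75]
Compute the cofactors C_ij = (−1)^(i+j)·(3×3 minor ij) of I−A; the adjugate is their transpose:
adj(I−A) = Cᵀ =
  [ 0.521250   0.224875   0.141375   0.034750]
  [ 0.337500   0.660875   0.281375   0.022500]
  [ 0.127500   0.082125   0.441375   0.008500]
  [ 0.084500   0.143125   0.115125   0.508250]
det(I−A) = Σ_j (I−A)_1j·C_1j = (0.95)(0.521250) + (-0.30)(0.337500) + (-0.10)(0.127500) + (-0.05)(0.084500) = 0.3769625
(I − A)⁻¹ = adj(I−A) / det(I−A) ≈
  [   1.3828     0.5965     0.3750     0.0922]
  [   0.8953     1.7532     0.7464     0.0597]
  [   0.3382     0.2179     1.1709     0.0225]
  [   0.2242     0.3797     0.3054     1.3483]
First solve x = (I − A)⁻¹ d = adj(I−A)·d / det(I−A); in particular x_1 = (0.521250·100 + 0.224875·325 + 0.141375·500 + 0.034750·425) / 0.3769625 = 210.665625 / 0.3769625 ≈ 558.850.
Intermediate flow from 3 to 1: z_31 = a_31 · x_1 = 0.20 × 210.665625 / 0.3769625 = 42.133125 / 0.3769625 ≈ 111.8.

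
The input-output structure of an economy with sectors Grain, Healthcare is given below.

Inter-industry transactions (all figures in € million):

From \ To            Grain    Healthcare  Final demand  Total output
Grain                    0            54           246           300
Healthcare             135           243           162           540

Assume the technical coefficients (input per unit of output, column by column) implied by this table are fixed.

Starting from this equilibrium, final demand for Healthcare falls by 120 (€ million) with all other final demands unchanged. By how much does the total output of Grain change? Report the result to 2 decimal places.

Δx_G = -23.76

Technical coefficients a_ij = z_ij / X_j:
  a_GG = 0/300 = 0.00, a_HG = 135/300 = 0.45
  a_GH = 54/540 = 0.10, a_HH = 243/540 = 0.45
I − A =
  [   1.00    -0.10]
  [  -0.45     0.55]
det(I−A) = (1.00)(0.55) − (-0.10)(-0.45) = 0.5050
adj(I−A) = [[0.55, 0.10], [0.45, 1.00]]
(I − A)⁻¹ = adj(I−A) / det(I−A) ≈
  [   1.0891     0.1980]
  [   0.8911     1.9802]
Δx = (I − A)⁻¹ Δd with Δd having -120 in the Healthcare component and 0 elsewhere.
So Δx_G = L_GH · (-120), where L_GH = adj(I−A)_GH / det(I−A) = 0.10 / 0.5050.
Δx_G = 0.10 × (-120) / 0.5050 = -12.00 / 0.5050 ≈ -23.76.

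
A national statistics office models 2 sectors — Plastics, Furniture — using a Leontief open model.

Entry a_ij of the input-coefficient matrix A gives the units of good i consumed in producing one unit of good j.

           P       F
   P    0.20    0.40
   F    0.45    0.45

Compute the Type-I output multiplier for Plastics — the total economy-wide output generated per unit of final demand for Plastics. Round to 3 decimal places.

m_P = 3.846

I − A =
  [   0.80    -0.40]
  [  -0.45     0.55]
det(I−A) = (0.80)(0.55) − (-0.40)(-0.45) = 0.2600
adj(I−A) = [[0.55, 0.40], [0.45, 0.80]]
(I − A)⁻¹ = adj(I−A) / det(I−A) ≈
  [   2.1154     1.5385]
  [   1.7308     3.0769]
The output multiplier for sector j is the column-j sum of the Leontief inverse (I − A)⁻¹ = adj(I−A) / det(I−A).
Column P of adj(I−A): (0.55, 0.45); det(I−A) = 0.2600.
m_P = (0.55 + 0.45) / 0.2600 = 1.00 / 0.2600 ≈ 3.846.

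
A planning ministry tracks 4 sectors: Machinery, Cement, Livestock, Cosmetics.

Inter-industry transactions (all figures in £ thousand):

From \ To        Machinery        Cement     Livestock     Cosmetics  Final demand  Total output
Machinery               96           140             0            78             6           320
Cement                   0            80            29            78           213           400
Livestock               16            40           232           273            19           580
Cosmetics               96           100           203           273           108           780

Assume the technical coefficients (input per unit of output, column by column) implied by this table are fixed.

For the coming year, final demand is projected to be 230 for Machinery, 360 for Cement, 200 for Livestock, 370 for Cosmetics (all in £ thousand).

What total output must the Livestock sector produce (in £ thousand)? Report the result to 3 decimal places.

x_3 = 2070.458

Technical coefficients a_ij = z_ij / X_j:
  a_11 = 96/320 = 0.30, a_21 = 0/320 = 0.00, a_31 = 16/320 = 0.05, a_41 = 96/320 = 0.30
  a_12 = 140/400 = 0.35, a_22 = 80/400 = 0.20, a_32 = 40/400 = 0.10, a_42 = 100/400 = 0.25
  a_13 = 0/580 = 0.00, a_23 = 29/580 = 0.05, a_33 = 232/580 = 0.40, a_43 = 203/580 = 0.35
  a_14 = 78/780 = 0.10, a_24 = 78/780 = 0.10, a_34 = 273/780 = 0.35, a_44 = 273/780 = 0.35
I − A =
  [   0.70    -0.35     0.00    -0.10]
  [   0.00     0.80    -0.05    -0.10]
  [  -0.05    -0.10     0.60    -0.35]
  [  -0.30    -0.25    -0.35     0.65]
Compute the cofactors C_ij = (−1)^(i+j)·(3×3 minor ij) of I−A; the adjugate is their transpose:
adj(I−A) = Cᵀ =
  [ 0.187875   0.112125   0.052875   0.074625]
  [ 0.026625   0.167500   0.045750   0.054500]
  [ 0.111750   0.153125   0.312000   0.208750]
  [ 0.157125   0.198625   0.210000   0.331625]
det(I−A) = Σ_j (I−A)_1j·C_1j = (0.70)(0.187875) + (-0.35)(0.026625) + (0.00)(0.111750) + (-0.10)(0.157125) = 0.10648125
(I − A)⁻¹ = adj(I−A) / det(I−A) ≈
  [   1.7644     1.0530     0.4966     0.7008]
  [   0.2500     1.5730     0.4297     0.5118]
  [   1.0495     1.4380     2.9301     1.9604]
  [   1.4756     1.8654     1.9722     3.1144]
x = (I − A)⁻¹ d = adj(I−A)·d / det(I−A), with det(I−A) = 0.10648125:
  x_1 = (0.187875·230 + 0.112125·360 + 0.052875·200 + 0.074625·370) / 0.10648125 = 121.7625 / 0.10648125 ≈ 1143.511
  x_2 = (0.026625·230 + 0.167500·360 + 0.045750·200 + 0.054500·370) / 0.10648125 = 95.73875 / 0.10648125 ≈ 899.114
  x_3 = (0.111750·230 + 0.153125·360 + 0.312000·200 + 0.208750·370) / 0.10648125 = 220.465 / 0.10648125 ≈ 2070.458
  x_4 = (0.157125·230 + 0.198625·360 + 0.210000·200 + 0.331625·370) / 0.10648125 = 272.345 / 0.10648125 ≈ 2557.680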